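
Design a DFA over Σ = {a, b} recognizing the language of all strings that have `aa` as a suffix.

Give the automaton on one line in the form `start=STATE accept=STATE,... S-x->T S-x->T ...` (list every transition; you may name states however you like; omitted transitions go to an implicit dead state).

Let each state record the length of the longest suffix of the input read so far that is also a prefix of `aa`. S1 means the last symbol is `a`; S2 means the last 2 symbols are `aa`. Accept only at S2, where the string currently ends in `aa`.
        a   b  
>  S0   S1  S0 
   S1   S2  S0 
 * S2   S2  S0 
(> = start, * = accepting)

start=S0 accept=S2 S0-a->S1 S0-b->S0 S1-a->S2 S1-b->S0 S2-a->S2 S2-b->S0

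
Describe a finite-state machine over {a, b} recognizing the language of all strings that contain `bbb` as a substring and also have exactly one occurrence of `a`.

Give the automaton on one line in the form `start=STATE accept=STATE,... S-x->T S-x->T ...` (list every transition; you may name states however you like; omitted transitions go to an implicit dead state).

Handle the two conditions separately and then intersect. The first has 4 states tracking whether and how much of `bbb` has been seen; the second has 3 states tracking the count of `a`s, saturating at 2. A product state is a pair (one from each), accepting exactly when both do.
12 states suffice.
          a    b  
>  q0     q1   q2 
   q1     q3   q4 
   q2     q1   q5 
   q3     q3   q6 
   q4     q3   q7 
   q5     q1   q8 
   q6     q3   q9 
   q7     q3  q10 
   q8    q10   q8 
   q9     q3  q11 
 * q10   q11  q10 
   q11   q11  q11 
(> = start, * = accepting)

start=q0 accept=q10 q0-a->q1 q0-b->q2 q1-a->q3 q1-b->q4 q2-a->q1 q2-b->q5 q3-a->q3 q3-b->q6 q4-a->q3 q4-b->q7 q5-a->q1 q5-b->q8 q6-a->q3 q6-b->q9 q7-a->q3 q7-b->q10 q8-a->q10 q8-b->q8 q9-a->q3 q9-b->q11 q10-a->q11 q10-b->q10 q11-a->q11 q11-b->q11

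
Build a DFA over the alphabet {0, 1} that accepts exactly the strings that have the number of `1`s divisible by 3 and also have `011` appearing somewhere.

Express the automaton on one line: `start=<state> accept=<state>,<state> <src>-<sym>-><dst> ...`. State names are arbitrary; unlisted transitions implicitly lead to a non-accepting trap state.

start=A accept=J A-0->B A-1->C B-0->B B-1->D C-0->E C-1->F D-0->E D-1->G E-0->E E-1->H F-0->I F-1->A G-0->G G-1->J H-0->I H-1->J I-0->I I-1->K J-0->J J-1->L K-0->B K-1->L L-0->L L-1->G

Build one automaton per condition and run them in lockstep. The first has 3 states tracking the count of `1`s modulo 3; the second has 4 states tracking whether and how much of `011` has been seen. A product state is a pair (one from each), accepting exactly when both do.
With 12 states:
       0  1 
>  A   B  C 
   B   B  D 
   C   E  F 
   D   E  G 
   E   E  H 
   F   I  A 
   G   G  J 
   H   I  J 
   I   I  K 
 * J   J  L 
   K   B  L 
   L   L  G 
(> = start, * = accepting)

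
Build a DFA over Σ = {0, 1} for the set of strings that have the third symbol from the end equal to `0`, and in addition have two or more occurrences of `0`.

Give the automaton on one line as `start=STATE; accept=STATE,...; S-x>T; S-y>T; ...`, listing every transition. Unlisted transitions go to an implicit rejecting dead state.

start=q0; accept=q4,q5,q6,q8; q0-0>q1; q0-1>q0; q1-0>q2; q1-1>q3; q2-0>q4; q2-1>q5; q3-0>q6; q3-1>q7; q4-0>q4; q4-1>q5; q5-0>q6; q5-1>q8; q6-0>q2; q6-1>q9; q7-0>q10; q7-1>q7; q8-0>q10; q8-1>q7; q9-0>q6; q9-1>q8; q10-0>q2; q10-1>q9

Run two small machines in parallel and take their product. The first has 15 states tracking the last 3 symbols read; the second has 4 states tracking the count of `0`s, saturating at 3. A product state is a pair (one from each), accepting exactly when both do. Equivalent product states are then merged.
With 11 states:
          0    1  
>  q0     q1   q0 
   q1     q2   q3 
   q2     q4   q5 
   q3     q6   q7 
 * q4     q4   q5 
 * q5     q6   q8 
 * q6     q2   q9 
   q7    q10   q7 
 * q8    q10   q7 
   q9     q6   q8 
   q10    q2   q9 
(> = start, * = accepting)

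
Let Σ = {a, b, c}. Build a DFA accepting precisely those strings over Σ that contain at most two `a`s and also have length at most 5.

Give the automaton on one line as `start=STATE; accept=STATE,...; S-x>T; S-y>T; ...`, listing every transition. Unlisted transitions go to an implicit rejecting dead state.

Handle the two conditions separately and then intersect. The first has 4 states tracking the count of `a`s, saturating at 3; the second has 7 states tracking the input length, saturating at 6. A product state is a pair (one from each), accepting exactly when both do.
With 22 states:
          a    b    c  
>* q0     q1   q2   q2 
 * q1     q3   q4   q4 
 * q2     q4   q5   q5 
 * q3     q6   q7   q7 
 * q4     q7   q8   q8 
 * q5     q8   q9   q9 
   q6    q10  q10  q10 
 * q7    q10  q11  q11 
 * q8    q11  q12  q12 
 * q9    q12  q13  q13 
   q10   q14  q14  q14 
 * q11   q14  q15  q15 
 * q12   q15  q16  q16 
 * q13   q16  q17  q17 
   q14   q18  q18  q18 
 * q15   q18  q19  q19 
 * q16   q19  q20  q20 
 * q17   q20  q21  q21 
   q18   q18  q18  q18 
   q19   q18  q19  q19 
   q20   q19  q20  q20 
   q21   q20  q21  q21 
(> = start, * = accepting)

start=q0; accept=q0,q1,q2,q3,q4,q5,q7,q8,q9,q11,q12,q13,q15,q16,q17; q0-a>q1; q0-b>q2; q0-c>q2; q1-a>q3; q1-b>q4; q1-c>q4; q2-a>q4; q2-b>q5; q2-c>q5; q3-a>q6; q3-b>q7; q3-c>q7; q4-a>q7; q4-b>q8; q4-c>q8; q5-a>q8; q5-b>q9; q5-c>q9; q6-a>q10; q6-b>q10; q6-c>q10; q7-a>q10; q7-b>q11; q7-c>q11; q8-a>q11; q8-b>q12; q8-c>q12; q9-a>q12; q9-b>q13; q9-c>q13; q10-a>q14; q10-b>q14; q10-c>q14; q11-a>q14; q11-b>q15; q11-c>q15; q12-a>q15; q12-b>q16; q12-c>q16; q13-a>q16; q13-b>q17; q13-c>q17; q14-a>q18; q14-b>q18; q14-c>q18; q15-a>q18; q15-b>q19; q15-c>q19; q16-a>q19; q16-b>q20; q16-c>q20; q17-a>q20; q17-b>q21; q17-c>q21; q18-a>q18; q18-b>q18; q18-c>q18; q19-a>q18; q19-b>q19; q19-c>q19; q20-a>q19; q20-b>q20; q20-c>q20; q21-a>q20; q21-b>q21; q21-c>q21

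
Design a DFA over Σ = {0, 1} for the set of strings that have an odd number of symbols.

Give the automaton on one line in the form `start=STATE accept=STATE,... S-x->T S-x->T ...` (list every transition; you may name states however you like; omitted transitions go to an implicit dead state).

start=A accept=B A-0->B A-1->B B-0->A B-1->A

Count input length modulo 2: every symbol advances one step around the cycle A → B → A. Accept at B.
With 2 states:
       0  1 
>  A   B  B 
 * B   A  A 
(> = start, * = accepting)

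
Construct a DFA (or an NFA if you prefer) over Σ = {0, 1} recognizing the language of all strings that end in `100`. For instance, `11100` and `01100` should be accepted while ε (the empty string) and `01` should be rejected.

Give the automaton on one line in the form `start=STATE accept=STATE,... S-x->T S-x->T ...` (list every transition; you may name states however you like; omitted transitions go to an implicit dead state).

start=S0 accept=S3 S0-0->S0 S0-1->S1 S1-0->S2 S1-1->S1 S2-0->S3 S2-1->S1 S3-0->S0 S3-1->S1

Let each state record the length of the longest suffix of the input read so far that is also a prefix of `100`. S1 means the last symbol is `1`; S2 means the last 2 symbols are `10`; S3 means the last 3 symbols are `100`. Accept only at S3, where the string currently ends in `100`.
A 4-state machine:
        0   1  
>  S0   S0  S1 
   S1   S2  S1 
   S2   S3  S1 
 * S3   S0  S1 
(> = start, * = accepting)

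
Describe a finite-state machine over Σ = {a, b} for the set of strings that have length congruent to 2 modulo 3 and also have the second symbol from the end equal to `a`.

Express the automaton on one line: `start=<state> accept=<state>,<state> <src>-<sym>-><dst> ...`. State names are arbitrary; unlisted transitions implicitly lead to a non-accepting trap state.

Handle the two conditions separately and then intersect. The first has 3 states tracking the input length modulo 3; the second has 7 states tracking the last 2 symbols read. A product state is a pair (one from each), accepting exactly when both do.
          a    b  
>  S0     S1   S2 
   S1     S3   S4 
   S2     S5   S6 
 * S3     S7   S8 
 * S4     S9  S10 
   S5     S7   S8 
   S6     S9  S10 
   S7    S11  S12 
   S8    S13  S14 
   S9    S11  S12 
   S10   S13  S14 
   S11    S3   S4 
   S12    S5   S6 
   S13    S3   S4 
   S14    S5   S6 
(> = start, * = accepting)

start=S0 accept=S3,S4 S0-a->S1 S0-b->S2 S1-a->S3 S1-b->S4 S2-a->S5 S2-b->S6 S3-a->S7 S3-b->S8 S4-a->S9 S4-b->S10 S5-a->S7 S5-b->S8 S6-a->S9 S6-b->S10 S7-a->S11 S7-b->S12 S8-a->S13 S8-b->S14 S9-a->S11 S9-b->S12 S10-a->S13 S10-b->S14 S11-a->S3 S11-b->S4 S12-a->S5 S12-b->S6 S13-a->S3 S13-b->S4 S14-a->S5 S14-b->S6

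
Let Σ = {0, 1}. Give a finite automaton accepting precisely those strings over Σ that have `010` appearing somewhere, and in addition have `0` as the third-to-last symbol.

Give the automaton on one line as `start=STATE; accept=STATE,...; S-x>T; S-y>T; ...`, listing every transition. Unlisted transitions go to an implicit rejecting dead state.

Run two small machines in parallel and take their product. One (4 states) tracks whether and how much of `010` has been seen; the other (15 states) tracks the last 3 symbols read. Each combined state is a pair, one component from each; accept when both components accept. Equivalent product states are then merged.
11 states suffice.
          0    1  
>  S0     S1   S0 
   S1     S1   S2 
   S2     S3   S0 
 * S3     S4   S5 
   S4     S6   S7 
   S5     S3   S8 
 * S6     S6   S7 
 * S7     S3   S8 
 * S8     S9  S10 
   S9     S4   S5 
   S10    S9  S10 
(> = start, * = accepting)

start=S0; accept=S3,S6,S7,S8; S0-0>S1; S0-1>S0; S1-0>S1; S1-1>S2; S2-0>S3; S2-1>S0; S3-0>S4; S3-1>S5; S4-0>S6; S4-1>S7; S5-0>S3; S5-1>S8; S6-0>S6; S6-1>S7; S7-0>S3; S7-1>S8; S8-0>S9; S8-1>S10; S9-0>S4; S9-1>S5; S10-0>S9; S10-1>S10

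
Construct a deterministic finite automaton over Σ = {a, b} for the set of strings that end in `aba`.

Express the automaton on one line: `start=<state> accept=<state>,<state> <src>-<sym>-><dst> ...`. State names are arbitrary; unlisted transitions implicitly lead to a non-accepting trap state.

start=q0 accept=q3 q0-a->q1 q0-b->q0 q1-a->q1 q1-b->q2 q2-a->q3 q2-b->q0 q3-a->q1 q3-b->q2

Let each state record the length of the longest suffix of the input read so far that is also a prefix of `aba`. q1 means the last symbol is `a`; q2 means the last 2 symbols are `ab`; q3 means the last 3 symbols are `aba`. Accept only at q3, where the string currently ends in `aba`.
With 4 states:
        a   b  
>  q0   q1  q0 
   q1   q1  q2 
   q2   q3  q0 
 * q3   q1  q2 
(> = start, * = accepting)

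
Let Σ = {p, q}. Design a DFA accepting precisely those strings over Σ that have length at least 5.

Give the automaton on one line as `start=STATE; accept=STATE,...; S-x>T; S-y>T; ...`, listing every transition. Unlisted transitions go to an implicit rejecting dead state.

Count input length up to 6: every symbol moves from s0 toward s6, which means 'more than 5' and absorbs. Accept from {s5, s6}.
With 7 states:
        p   q  
>  s0   s1  s1 
   s1   s2  s2 
   s2   s3  s3 
   s3   s4  s4 
   s4   s5  s5 
 * s5   s6  s6 
 * s6   s6  s6 
(> = start, * = accepting)

start=s0; accept=s5,s6; s0-p>s1; s0-q>s1; s1-p>s2; s1-q>s2; s2-p>s3; s2-q>s3; s3-p>s4; s3-q>s4; s4-p>s5; s4-q>s5; s5-p>s6; s5-q>s6; s6-p>s6; s6-q>s6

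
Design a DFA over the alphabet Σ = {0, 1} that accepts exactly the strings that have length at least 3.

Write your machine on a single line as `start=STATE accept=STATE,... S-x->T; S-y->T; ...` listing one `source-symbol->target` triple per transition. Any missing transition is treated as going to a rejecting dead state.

start=q0; accept=q3,q4; q0-0->q1; q0-1->q1; q1-0->q2; q1-1->q2; q2-0->q3; q2-1->q3; q3-0->q4; q3-1->q4; q4-0->q4; q4-1->q4

Count input length up to 4: every symbol moves from q0 toward q4, which means 'more than 3' and absorbs. Accept from {q3, q4}.
With 5 states:
        0   1  
>  q0   q1  q1 
   q1   q2  q2 
   q2   q3  q3 
 * q3   q4  q4 
 * q4   q4  q4 
(> = start, * = accepting)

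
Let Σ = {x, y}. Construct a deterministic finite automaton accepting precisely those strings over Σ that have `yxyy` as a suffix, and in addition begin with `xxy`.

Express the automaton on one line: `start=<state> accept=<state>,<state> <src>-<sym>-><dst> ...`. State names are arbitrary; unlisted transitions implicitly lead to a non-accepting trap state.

Handle the two conditions separately and then intersect. One (5 states) tracks how much of the suffix `yxyy` has currently been matched; the other (5 states) tracks whether the input so far still matches the prefix `xxy`. Each combined state is a pair, one component from each; accept when both components accept. After merging equivalent states the machine shrinks.
        x   y  
>  q0   q1  q2 
   q1   q3  q2 
   q2   q2  q2 
   q3   q2  q4 
   q4   q5  q4 
   q5   q6  q7 
   q6   q6  q4 
   q7   q5  q8 
 * q8   q5  q4 
(> = start, * = accepting)

start=q0 accept=q8 q0-x->q1 q0-y->q2 q1-x->q3 q1-y->q2 q2-x->q2 q2-y->q2 q3-x->q2 q3-y->q4 q4-x->q5 q4-y->q4 q5-x->q6 q5-y->q7 q6-x->q6 q6-y->q4 q7-x->q5 q7-y->q8 q8-x->q5 q8-y->q4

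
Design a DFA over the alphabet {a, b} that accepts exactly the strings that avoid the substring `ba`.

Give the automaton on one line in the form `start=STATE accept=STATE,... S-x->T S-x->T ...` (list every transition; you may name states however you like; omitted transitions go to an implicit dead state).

Track partial matches of the forbidden pattern `ba`. State S2 is a dead state reached once `ba` has occurred; every other state accepts. S0 means no part of `ba` is currently matched.
        a   b  
>* S0   S0  S1 
 * S1   S2  S1 
   S2   S2  S2 
(> = start, * = accepting)

start=S0 accept=S0,S1 S0-a->S0 S0-b->S1 S1-a->S2 S1-b->S1 S2-a->S2 S2-b->S2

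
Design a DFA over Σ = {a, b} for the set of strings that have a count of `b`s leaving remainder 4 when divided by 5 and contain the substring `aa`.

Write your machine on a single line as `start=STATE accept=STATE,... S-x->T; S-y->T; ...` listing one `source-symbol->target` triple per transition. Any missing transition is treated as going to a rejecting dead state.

Run two small machines in parallel and take their product. The first has 5 states tracking the count of `b`s modulo 5; the second has 3 states tracking whether and how much of `aa` has been seen. A product state is a pair (one from each), accepting exactly when both do.
With 15 states:
          a    b  
>  s0     s1   s2 
   s1     s3   s2 
   s2     s4   s5 
   s3     s3   s6 
   s4     s6   s5 
   s5     s7   s8 
   s6     s6   s9 
   s7     s9   s8 
   s8    s10  s11 
   s9     s9  s12 
   s10   s12  s11 
   s11   s13   s0 
   s12   s12  s14 
   s13   s14   s0 
 * s14   s14   s3 
(> = start, * = accepting)

start=s0; accept=s14; s0-a->s1; s0-b->s2; s1-a->s3; s1-b->s2; s2-a->s4; s2-b->s5; s3-a->s3; s3-b->s6; s4-a->s6; s4-b->s5; s5-a->s7; s5-b->s8; s6-a->s6; s6-b->s9; s7-a->s9; s7-b->s8; s8-a->s10; s8-b->s11; s9-a->s9; s9-b->s12; s10-a->s12; s10-b->s11; s11-a->s13; s11-b->s0; s12-a->s12; s12-b->s14; s13-a->s14; s13-b->s0; s14-a->s14; s14-b->s3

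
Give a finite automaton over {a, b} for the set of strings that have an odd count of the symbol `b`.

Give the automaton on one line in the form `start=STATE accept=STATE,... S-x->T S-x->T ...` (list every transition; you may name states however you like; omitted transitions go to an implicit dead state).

start=s0 accept=s1 s0-a->s0 s0-b->s1 s1-a->s1 s1-b->s0

Keep the running count of `b`s modulo 2: each `b` advances along the cycle s0 → s1 → s0 while other symbols loop. Accept at s1.
With 2 states:
        a   b  
>  s0   s0  s1 
 * s1   s1  s0 
(> = start, * = accepting)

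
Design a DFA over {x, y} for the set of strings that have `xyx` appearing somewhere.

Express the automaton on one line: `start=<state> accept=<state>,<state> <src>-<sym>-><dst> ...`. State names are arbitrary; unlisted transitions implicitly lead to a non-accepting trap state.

Track how much of `xyx` has been matched so far: state q0 is no progress, q3 is the absorbing accept state reached once `xyx` has occurred. Intermediate states record partial matches; on a mismatch, fall back to the longest reusable overlap.
With 4 states:
        x   y  
>  q0   q1  q0 
   q1   q1  q2 
   q2   q3  q0 
 * q3   q3  q3 
(> = start, * = accepting)

start=q0 accept=q3 q0-x->q1 q0-y->q0 q1-x->q1 q1-y->q2 q2-x->q3 q2-y->q0 q3-x->q3 q3-y->q3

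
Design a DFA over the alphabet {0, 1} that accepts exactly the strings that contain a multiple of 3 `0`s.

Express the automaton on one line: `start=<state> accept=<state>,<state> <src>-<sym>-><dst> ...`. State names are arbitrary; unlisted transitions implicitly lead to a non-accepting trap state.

start=s0 accept=s0 s0-0->s1 s0-1->s0 s1-0->s2 s1-1->s1 s2-0->s0 s2-1->s2

The only thing that matters is how many `0`s have appeared, reduced mod 3. Use one state per residue: s0 for 0, …, s2 for 2. Reading `0` moves to the next residue; anything else stays put. s0 is accepting.
A 3-state machine:
        0   1  
>* s0   s1  s0 
   s1   s2  s1 
   s2   s0  s2 
(> = start, * = accepting)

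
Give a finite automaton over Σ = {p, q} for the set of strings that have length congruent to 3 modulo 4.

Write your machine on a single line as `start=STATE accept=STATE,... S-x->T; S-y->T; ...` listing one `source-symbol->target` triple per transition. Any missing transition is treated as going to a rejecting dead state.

Count input length modulo 4: every symbol advances one step around the cycle s0 → s1 → s2 → s3 → s0. Accept at s3.
        p   q  
>  s0   s1  s1 
   s1   s2  s2 
   s2   s3  s3 
 * s3   s0  s0 
(> = start, * = accepting)

start=s0; accept=s3; s0-p->s1; s0-q->s1; s1-p->s2; s1-q->s2; s2-p->s3; s2-q->s3; s3-p->s0; s3-q->s0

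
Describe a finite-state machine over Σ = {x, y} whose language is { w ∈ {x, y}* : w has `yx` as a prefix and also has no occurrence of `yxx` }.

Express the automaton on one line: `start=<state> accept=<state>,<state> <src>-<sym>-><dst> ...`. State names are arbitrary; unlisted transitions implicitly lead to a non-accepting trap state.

start=q0 accept=q3,q4 q0-x->q1 q0-y->q2 q1-x->q1 q1-y->q1 q2-x->q3 q2-y->q1 q3-x->q1 q3-y->q4 q4-x->q3 q4-y->q4

Handle the two conditions separately and then intersect. The first has 4 states tracking whether the input so far still matches the prefix `yx`; the second has 4 states tracking partial matches of the forbidden pattern `yxx`. A product state is a pair (one from each), accepting exactly when both do. Minimizing collapses redundant product states.
5 states suffice.
        x   y  
>  q0   q1  q2 
   q1   q1  q1 
   q2   q3  q1 
 * q3   q1  q4 
 * q4   q3  q4 
(> = start, * = accepting)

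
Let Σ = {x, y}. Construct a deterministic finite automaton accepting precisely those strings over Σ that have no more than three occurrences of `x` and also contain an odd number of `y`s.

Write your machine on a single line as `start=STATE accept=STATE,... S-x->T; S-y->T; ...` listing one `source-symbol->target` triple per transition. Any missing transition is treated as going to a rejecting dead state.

Handle the two conditions separately and then intersect. The first has 5 states tracking the count of `x`s, saturating at 4; the second has 2 states tracking the count of `y`s modulo 2. A product state is a pair (one from each), accepting exactly when both do.
A 10-state machine:
        x   y  
>  q0   q1  q2 
   q1   q3  q4 
 * q2   q4  q0 
   q3   q5  q6 
 * q4   q6  q1 
   q5   q7  q8 
 * q6   q8  q3 
   q7   q7  q9 
 * q8   q9  q5 
   q9   q9  q7 
(> = start, * = accepting)

start=q0; accept=q2,q4,q6,q8; q0-x->q1; q0-y->q2; q1-x->q3; q1-y->q4; q2-x->q4; q2-y->q0; q3-x->q5; q3-y->q6; q4-x->q6; q4-y->q1; q5-x->q7; q5-y->q8; q6-x->q8; q6-y->q3; q7-x->q7; q7-y->q9; q8-x->q9; q8-y->q5; q9-x->q9; q9-y->q7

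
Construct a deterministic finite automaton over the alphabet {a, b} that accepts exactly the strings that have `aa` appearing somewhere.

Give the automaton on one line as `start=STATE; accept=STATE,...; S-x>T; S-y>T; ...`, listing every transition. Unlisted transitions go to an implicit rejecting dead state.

start=s0; accept=s2; s0-a>s1; s0-b>s0; s1-a>s2; s1-b>s0; s2-a>s2; s2-b>s2

Track how much of `aa` has been matched so far: state s0 is no progress, s2 is the absorbing accept state reached once `aa` has occurred. Intermediate states record partial matches; on a mismatch, fall back to the longest reusable overlap.
With 3 states:
        a   b  
>  s0   s1  s0 
   s1   s2  s0 
 * s2   s2  s2 
(> = start, * = accepting)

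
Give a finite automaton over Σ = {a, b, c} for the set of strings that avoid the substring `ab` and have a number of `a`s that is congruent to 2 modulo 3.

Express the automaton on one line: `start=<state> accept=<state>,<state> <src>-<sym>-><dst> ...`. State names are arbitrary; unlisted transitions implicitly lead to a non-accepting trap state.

Run two small machines in parallel and take their product. One (3 states) tracks partial matches of the forbidden pattern `ab`; the other (3 states) tracks the count of `a`s modulo 3. Each combined state is a pair, one component from each; accept when both components accept. Minimizing collapses redundant product states.
A 7-state machine:
        a   b   c  
>  q0   q1  q0  q0 
   q1   q2  q3  q4 
 * q2   q5  q3  q6 
   q3   q3  q3  q3 
   q4   q2  q4  q4 
   q5   q1  q3  q0 
 * q6   q5  q6  q6 
(> = start, * = accepting)

start=q0 accept=q2,q6 q0-a->q1 q0-b->q0 q0-c->q0 q1-a->q2 q1-b->q3 q1-c->q4 q2-a->q5 q2-b->q3 q2-c->q6 q3-a->q3 q3-b->q3 q3-c->q3 q4-a->q2 q4-b->q4 q4-c->q4 q5-a->q1 q5-b->q3 q5-c->q0 q6-a->q5 q6-b->q6 q6-c->q6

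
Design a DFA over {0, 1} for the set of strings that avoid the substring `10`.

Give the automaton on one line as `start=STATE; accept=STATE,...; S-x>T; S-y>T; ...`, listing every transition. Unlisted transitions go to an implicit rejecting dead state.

This is the complement of 'contains `10`'. Use the same substring-matching states — S0 through S2 holding how much of `10` has just been matched — but flip the accepting set: everything except the trap S2 accepts.
3 states suffice.
        0   1  
>* S0   S0  S1 
 * S1   S2  S1 
   S2   S2  S2 
(> = start, * = accepting)

start=S0; accept=S0,S1; S0-0>S0; S0-1>S1; S1-0>S2; S1-1>S1; S2-0>S2; S2-1>S2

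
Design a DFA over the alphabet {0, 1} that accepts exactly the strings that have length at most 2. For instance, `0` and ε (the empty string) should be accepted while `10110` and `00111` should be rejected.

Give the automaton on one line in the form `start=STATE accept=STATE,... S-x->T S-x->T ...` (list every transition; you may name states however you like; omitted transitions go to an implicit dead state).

start=s0 accept=s0,s1,s2 s0-0->s1 s0-1->s1 s1-0->s2 s1-1->s2 s2-0->s3 s2-1->s3 s3-0->s3 s3-1->s3

We only need to distinguish lengths 0, 1, …, 2, and '>2'. Chain s0 → s1 → s2 → s3 on every symbol, with s3 looping. Accepting states: {s0, s1, s2}.
        0   1  
>* s0   s1  s1 
 * s1   s2  s2 
 * s2   s3  s3 
   s3   s3  s3 
(> = start, * = accepting)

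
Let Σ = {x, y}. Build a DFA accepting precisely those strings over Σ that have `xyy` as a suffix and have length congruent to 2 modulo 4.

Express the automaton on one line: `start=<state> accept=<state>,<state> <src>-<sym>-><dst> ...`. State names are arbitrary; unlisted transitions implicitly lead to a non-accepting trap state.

start=A accept=P A-x->B A-y->C B-x->D B-y->E C-x->D C-y->F D-x->G D-y->H E-x->G E-y->I F-x->G F-y->J G-x->K G-y->L H-x->K H-y->M I-x->K I-y->A J-x->K J-y->A K-x->B K-y->N L-x->B L-y->O M-x->B M-y->C N-x->D N-y->P O-x->D O-y->F P-x->G P-y->J

Run two small machines in parallel and take their product. One (4 states) tracks how much of the suffix `xyy` has currently been matched; the other (4 states) tracks the input length modulo 4. Each combined state is a pair, one component from each; accept when both components accept.
       x  y 
>  A   B  C 
   B   D  E 
   C   D  F 
   D   G  H 
   E   G  I 
   F   G  J 
   G   K  L 
   H   K  M 
   I   K  A 
   J   K  A 
   K   B  N 
   L   B  O 
   M   B  C 
   N   D  P 
   O   D  F 
 * P   G  J 
(> = start, * = accepting)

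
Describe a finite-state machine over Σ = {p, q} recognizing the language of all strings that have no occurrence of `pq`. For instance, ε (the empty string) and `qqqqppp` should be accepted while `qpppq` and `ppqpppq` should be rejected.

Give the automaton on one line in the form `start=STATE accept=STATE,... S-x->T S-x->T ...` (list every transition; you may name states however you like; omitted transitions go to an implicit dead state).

start=S0 accept=S0,S1 S0-p->S1 S0-q->S0 S1-p->S1 S1-q->S2 S2-p->S2 S2-q->S2

This is the complement of 'contains `pq`'. Use the same substring-matching states — S0 through S2 holding how much of `pq` has just been matched — but flip the accepting set: everything except the trap S2 accepts.
With 3 states:
        p   q  
>* S0   S1  S0 
 * S1   S1  S2 
   S2   S2  S2 
(> = start, * = accepting)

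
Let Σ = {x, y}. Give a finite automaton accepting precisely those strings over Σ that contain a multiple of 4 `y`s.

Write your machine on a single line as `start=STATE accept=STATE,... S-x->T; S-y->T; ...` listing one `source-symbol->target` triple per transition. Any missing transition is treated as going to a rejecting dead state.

The only thing that matters is how many `y`s have appeared, reduced mod 4. Use one state per residue: q0 for 0, …, q3 for 3. Reading `y` moves to the next residue; anything else stays put. q0 is accepting.
A 4-state machine:
        x   y  
>* q0   q0  q1 
   q1   q1  q2 
   q2   q2  q3 
   q3   q3  q0 
(> = start, * = accepting)

start=q0; accept=q0; q0-x->q0; q0-y->q1; q1-x->q1; q1-y->q2; q2-x->q2; q2-y->q3; q3-x->q3; q3-y->q0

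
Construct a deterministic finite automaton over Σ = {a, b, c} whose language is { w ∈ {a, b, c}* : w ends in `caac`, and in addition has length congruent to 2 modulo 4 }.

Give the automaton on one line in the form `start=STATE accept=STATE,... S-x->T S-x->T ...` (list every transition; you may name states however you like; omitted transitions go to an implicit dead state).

Run two small machines in parallel and take their product. The first has 5 states tracking how much of the suffix `caac` has currently been matched; the second has 4 states tracking the input length modulo 4. A product state is a pair (one from each), accepting exactly when both do.
A 20-state machine:
          a    b    c  
>  q0     q1   q1   q2 
   q1     q3   q3   q4 
   q2     q5   q3   q4 
   q3     q6   q6   q7 
   q4     q8   q6   q7 
   q5     q9   q6   q7 
   q6     q0   q0  q10 
   q7    q11   q0  q10 
   q8    q12   q0  q10 
   q9     q0   q0  q13 
   q10   q14   q1   q2 
   q11   q15   q1   q2 
   q12    q1   q1  q16 
   q13   q14   q1   q2 
   q14   q17   q3   q4 
   q15    q3   q3  q18 
   q16    q5   q3   q4 
   q17    q6   q6  q19 
 * q18    q8   q6   q7 
   q19   q11   q0  q10 
(> = start, * = accepting)

start=q0 accept=q18 q0-a->q1 q0-b->q1 q0-c->q2 q1-a->q3 q1-b->q3 q1-c->q4 q2-a->q5 q2-b->q3 q2-c->q4 q3-a->q6 q3-b->q6 q3-c->q7 q4-a->q8 q4-b->q6 q4-c->q7 q5-a->q9 q5-b->q6 q5-c->q7 q6-a->q0 q6-b->q0 q6-c->q10 q7-a->q11 q7-b->q0 q7-c->q10 q8-a->q12 q8-b->q0 q8-c->q10 q9-a->q0 q9-b->q0 q9-c->q13 q10-a->q14 q10-b->q1 q10-c->q2 q11-a->q15 q11-b->q1 q11-c->q2 q12-a->q1 q12-b->q1 q12-c->q16 q13-a->q14 q13-b->q1 q13-c->q2 q14-a->q17 q14-b->q3 q14-c->q4 q15-a->q3 q15-b->q3 q15-c->q18 q16-a->q5 q16-b->q3 q16-c->q4 q17-a->q6 q17-b->q6 q17-c->q19 q18-a->q8 q18-b->q6 q18-c->q7 q19-a->q11 q19-b->q0 q19-c->q10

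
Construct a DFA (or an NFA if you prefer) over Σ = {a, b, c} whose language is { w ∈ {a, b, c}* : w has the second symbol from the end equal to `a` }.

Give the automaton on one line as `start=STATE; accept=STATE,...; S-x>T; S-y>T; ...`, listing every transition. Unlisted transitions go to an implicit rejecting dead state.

A DFA must remember the last 2 symbols (since which symbol is second-to-last isn't known until the input ends). Use one state per possible window of the last ≤2 symbols; accept from those whose window starts with `a`.
With 13 states:
          a    b    c  
>  q0     q1   q2   q3 
   q1     q4   q5   q6 
   q2     q7   q8   q9 
   q3    q10  q11  q12 
 * q4     q4   q5   q6 
 * q5     q7   q8   q9 
 * q6    q10  q11  q12 
   q7     q4   q5   q6 
   q8     q7   q8   q9 
   q9    q10  q11  q12 
   q10    q4   q5   q6 
   q11    q7   q8   q9 
   q12   q10  q11  q12 
(> = start, * = accepting)

start=q0; accept=q4,q5,q6; q0-a>q1; q0-b>q2; q0-c>q3; q1-a>q4; q1-b>q5; q1-c>q6; q2-a>q7; q2-b>q8; q2-c>q9; q3-a>q10; q3-b>q11; q3-c>q12; q4-a>q4; q4-b>q5; q4-c>q6; q5-a>q7; q5-b>q8; q5-c>q9; q6-a>q10; q6-b>q11; q6-c>q12; q7-a>q4; q7-b>q5; q7-c>q6; q8-a>q7; q8-b>q8; q8-c>q9; q9-a>q10; q9-b>q11; q9-c>q12; q10-a>q4; q10-b>q5; q10-c>q6; q11-a>q7; q11-b>q8; q11-c>q9; q12-a>q10; q12-b>q11; q12-c>q12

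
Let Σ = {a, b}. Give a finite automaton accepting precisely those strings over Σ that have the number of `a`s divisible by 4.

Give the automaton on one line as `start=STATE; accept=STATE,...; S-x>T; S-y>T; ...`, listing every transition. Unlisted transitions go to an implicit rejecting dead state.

The only thing that matters is how many `a`s have appeared, reduced mod 4. Use one state per residue: q0 for 0, …, q3 for 3. Reading `a` moves to the next residue; anything else stays put. q0 is accepting.
4 states suffice.
        a   b  
>* q0   q1  q0 
   q1   q2  q1 
   q2   q3  q2 
   q3   q0  q3 
(> = start, * = accepting)

start=q0; accept=q0; q0-a>q1; q0-b>q0; q1-a>q2; q1-b>q1; q2-a>q3; q2-b>q2; q3-a>q0; q3-b>q3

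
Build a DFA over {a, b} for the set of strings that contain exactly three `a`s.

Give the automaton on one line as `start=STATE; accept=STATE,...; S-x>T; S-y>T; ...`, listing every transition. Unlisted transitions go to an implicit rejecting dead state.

start=q0; accept=q3; q0-a>q1; q0-b>q0; q1-a>q2; q1-b>q1; q2-a>q3; q2-b>q2; q3-a>q4; q3-b>q3; q4-a>q4; q4-b>q4

Count `a`s, saturating at 4: states q0 through q3 mean 0 through 3 `a`s seen; q4 means more than 3. Each `a` increments (capped at q4); other symbols loop. Accept from {q3}.
A 5-state machine:
        a   b  
>  q0   q1  q0 
   q1   q2  q1 
   q2   q3  q2 
 * q3   q4  q3 
   q4   q4  q4 
(> = start, * = accepting)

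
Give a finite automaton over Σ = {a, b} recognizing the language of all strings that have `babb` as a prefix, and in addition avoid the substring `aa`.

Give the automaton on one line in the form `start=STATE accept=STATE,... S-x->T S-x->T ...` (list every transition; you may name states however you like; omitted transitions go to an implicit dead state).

Build one automaton per condition and run them in lockstep. The first has 6 states tracking whether the input so far still matches the prefix `babb`; the second has 3 states tracking partial matches of the forbidden pattern `aa`. A product state is a pair (one from each), accepting exactly when both do.
10 states suffice.
        a   b  
>  q0   q1  q2 
   q1   q3  q4 
   q2   q5  q4 
   q3   q3  q3 
   q4   q1  q4 
   q5   q3  q6 
   q6   q1  q7 
 * q7   q8  q7 
 * q8   q9  q7 
   q9   q9  q9 
(> = start, * = accepting)

start=q0 accept=q7,q8 q0-a->q1 q0-b->q2 q1-a->q3 q1-b->q4 q2-a->q5 q2-b->q4 q3-a->q3 q3-b->q3 q4-a->q1 q4-b->q4 q5-a->q3 q5-b->q6 q6-a->q1 q6-b->q7 q7-a->q8 q7-b->q7 q8-a->q9 q8-b->q7 q9-a->q9 q9-b->q9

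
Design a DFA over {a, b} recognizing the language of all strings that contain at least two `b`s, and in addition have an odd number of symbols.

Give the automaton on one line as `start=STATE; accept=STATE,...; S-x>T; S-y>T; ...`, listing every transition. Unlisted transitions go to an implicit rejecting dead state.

start=q0; accept=q5; q0-a>q1; q0-b>q2; q1-a>q0; q1-b>q3; q2-a>q3; q2-b>q4; q3-a>q2; q3-b>q5; q4-a>q5; q4-b>q5; q5-a>q4; q5-b>q4

Run two small machines in parallel and take their product. One (4 states) tracks the count of `b`s, saturating at 3; the other (2 states) tracks the input length modulo 2. Each combined state is a pair, one component from each; accept when both components accept. Minimizing collapses redundant product states.
With 6 states:
        a   b  
>  q0   q1  q2 
   q1   q0  q3 
   q2   q3  q4 
   q3   q2  q5 
   q4   q5  q5 
 * q5   q4  q4 
(> = start, * = accepting)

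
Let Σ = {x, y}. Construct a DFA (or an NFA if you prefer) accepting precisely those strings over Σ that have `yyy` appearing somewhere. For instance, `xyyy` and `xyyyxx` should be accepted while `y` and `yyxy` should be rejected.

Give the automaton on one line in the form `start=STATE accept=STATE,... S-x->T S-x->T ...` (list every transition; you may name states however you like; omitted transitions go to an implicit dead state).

Track how much of `yyy` has been matched so far: state S0 is no progress, S3 is the absorbing accept state reached once `yyy` has occurred. Intermediate states record partial matches; on a mismatch, fall back to the longest reusable overlap.
With 4 states:
        x   y  
>  S0   S0  S1 
   S1   S0  S2 
   S2   S0  S3 
 * S3   S3  S3 
(> = start, * = accepting)

start=S0 accept=S3 S0-x->S0 S0-y->S1 S1-x->S0 S1-y->S2 S2-x->S0 S2-y->S3 S3-x->S3 S3-y->S3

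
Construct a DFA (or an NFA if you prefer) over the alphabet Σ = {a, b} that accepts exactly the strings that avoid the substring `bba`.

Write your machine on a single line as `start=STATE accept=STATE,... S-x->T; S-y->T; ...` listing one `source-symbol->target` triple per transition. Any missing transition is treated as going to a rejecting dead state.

start=q0; accept=q0,q1,q2; q0-a->q0; q0-b->q1; q1-a->q0; q1-b->q2; q2-a->q3; q2-b->q2; q3-a->q3; q3-b->q3

Track partial matches of the forbidden pattern `bba`. State q3 is a dead state reached once `bba` has occurred; every other state accepts. q0 means no part of `bba` is currently matched.
4 states suffice.
        a   b  
>* q0   q0  q1 
 * q1   q0  q2 
 * q2   q3  q2 
   q3   q3  q3 
(> = start, * = accepting)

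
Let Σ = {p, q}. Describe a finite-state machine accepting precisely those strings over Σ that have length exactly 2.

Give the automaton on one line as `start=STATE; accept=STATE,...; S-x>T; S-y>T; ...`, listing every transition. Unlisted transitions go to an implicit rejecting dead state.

start=A; accept=C; A-p>B; A-q>B; B-p>C; B-q>C; C-p>D; C-q>D; D-p>D; D-q>D

Count input length up to 3: every symbol moves from A toward D, which means 'more than 2' and absorbs. Accept from {C}.
A 4-state machine:
       p  q 
>  A   B  B 
   B   C  C 
 * C   D  D 
   D   D  D 
(> = start, * = accepting)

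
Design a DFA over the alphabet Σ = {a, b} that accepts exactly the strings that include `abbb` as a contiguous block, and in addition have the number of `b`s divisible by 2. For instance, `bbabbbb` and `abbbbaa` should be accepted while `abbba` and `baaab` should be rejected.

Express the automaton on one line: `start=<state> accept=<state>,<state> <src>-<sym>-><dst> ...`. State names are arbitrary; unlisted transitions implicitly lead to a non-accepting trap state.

Handle the two conditions separately and then intersect. One (5 states) tracks whether and how much of `abbb` has been seen; the other (2 states) tracks the count of `b`s modulo 2. Each combined state is a pair, one component from each; accept when both components accept.
A 10-state machine:
        a   b  
>  S0   S1  S2 
   S1   S1  S3 
   S2   S4  S0 
   S3   S4  S5 
   S4   S4  S6 
   S5   S1  S7 
   S6   S1  S8 
   S7   S7  S9 
   S8   S4  S9 
 * S9   S9  S7 
(> = start, * = accepting)

start=S0 accept=S9 S0-a->S1 S0-b->S2 S1-a->S1 S1-b->S3 S2-a->S4 S2-b->S0 S3-a->S4 S3-b->S5 S4-a->S4 S4-b->S6 S5-a->S1 S5-b->S7 S6-a->S1 S6-b->S8 S7-a->S7 S7-b->S9 S8-a->S4 S8-b->S9 S9-a->S9 S9-b->S7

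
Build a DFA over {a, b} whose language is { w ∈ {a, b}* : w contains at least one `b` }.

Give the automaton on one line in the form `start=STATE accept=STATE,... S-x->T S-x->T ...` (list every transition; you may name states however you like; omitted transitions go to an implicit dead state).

start=q0 accept=q1,q2 q0-a->q0 q0-b->q1 q1-a->q1 q1-b->q2 q2-a->q2 q2-b->q2

Count `b`s, saturating at 2: state q0 means no `b` yet, q1 means one `b` seen, q2 means more than one. Each `b` increments (capped at q2); other symbols loop. Accept from {q1, q2}.
3 states suffice.
        a   b  
>  q0   q0  q1 
 * q1   q1  q2 
 * q2   q2  q2 
(> = start, * = accepting)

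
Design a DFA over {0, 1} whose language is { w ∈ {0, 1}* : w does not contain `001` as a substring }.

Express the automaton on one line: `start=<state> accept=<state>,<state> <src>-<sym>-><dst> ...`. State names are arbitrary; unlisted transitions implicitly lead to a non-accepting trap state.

start=s0 accept=s0,s1,s2 s0-0->s1 s0-1->s0 s1-0->s2 s1-1->s0 s2-0->s2 s2-1->s3 s3-0->s3 s3-1->s3

Track partial matches of the forbidden pattern `001`. State s3 is a dead state reached once `001` has occurred; every other state accepts. s0 means no part of `001` is currently matched.
With 4 states:
        0   1  
>* s0   s1  s0 
 * s1   s2  s0 
 * s2   s2  s3 
   s3   s3  s3 
(> = start, * = accepting)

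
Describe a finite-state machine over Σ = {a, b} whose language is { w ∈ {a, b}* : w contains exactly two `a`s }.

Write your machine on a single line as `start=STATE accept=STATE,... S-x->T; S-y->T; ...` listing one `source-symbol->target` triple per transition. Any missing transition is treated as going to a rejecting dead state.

Only the number of `a`s matters, and only up to 3. Make a chain S0 → S1 → S2 → S3 advanced by each `a` (with S3 absorbing); every other symbol self-loops. The accepting set is {S2}.
A 4-state machine:
        a   b  
>  S0   S1  S0 
   S1   S2  S1 
 * S2   S3  S2 
   S3   S3  S3 
(> = start, * = accepting)

start=S0; accept=S2; S0-a->S1; S0-b->S0; S1-a->S2; S1-b->S1; S2-a->S3; S2-b->S2; S3-a->S3; S3-b->S3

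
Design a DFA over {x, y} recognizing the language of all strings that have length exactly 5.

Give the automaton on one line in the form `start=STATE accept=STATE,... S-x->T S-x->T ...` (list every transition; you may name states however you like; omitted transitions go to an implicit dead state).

start=q0 accept=q5 q0-x->q1 q0-y->q1 q1-x->q2 q1-y->q2 q2-x->q3 q2-y->q3 q3-x->q4 q3-y->q4 q4-x->q5 q4-y->q5 q5-x->q6 q5-y->q6 q6-x->q6 q6-y->q6

We only need to distinguish lengths 0, 1, …, 5, and '>5'. Chain q0 → q1 → q2 → q3 → q4 → q5 → q6 on every symbol, with q6 looping. Accepting states: {q5}.
        x   y  
>  q0   q1  q1 
   q1   q2  q2 
   q2   q3  q3 
   q3   q4  q4 
   q4   q5  q5 
 * q5   q6  q6 
   q6   q6  q6 
(> = start, * = accepting)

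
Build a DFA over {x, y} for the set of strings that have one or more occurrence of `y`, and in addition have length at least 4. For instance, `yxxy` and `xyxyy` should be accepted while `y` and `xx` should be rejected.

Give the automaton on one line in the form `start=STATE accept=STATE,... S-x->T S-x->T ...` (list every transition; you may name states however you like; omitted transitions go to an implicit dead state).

start=q0 accept=q10,q11,q13,q14 q0-x->q1 q0-y->q2 q1-x->q3 q1-y->q4 q2-x->q4 q2-y->q5 q3-x->q6 q3-y->q7 q4-x->q7 q4-y->q8 q5-x->q8 q5-y->q8 q6-x->q9 q6-y->q10 q7-x->q10 q7-y->q11 q8-x->q11 q8-y->q11 q9-x->q12 q9-y->q13 q10-x->q13 q10-y->q14 q11-x->q14 q11-y->q14 q12-x->q12 q12-y->q13 q13-x->q13 q13-y->q14 q14-x->q14 q14-y->q14

Run two small machines in parallel and take their product. The first has 3 states tracking the count of `y`s, saturating at 2; the second has 6 states tracking the input length, saturating at 5. A product state is a pair (one from each), accepting exactly when both do.
A 15-state machine:
          x    y  
>  q0     q1   q2 
   q1     q3   q4 
   q2     q4   q5 
   q3     q6   q7 
   q4     q7   q8 
   q5     q8   q8 
   q6     q9  q10 
   q7    q10  q11 
   q8    q11  q11 
   q9    q12  q13 
 * q10   q13  q14 
 * q11   q14  q14 
   q12   q12  q13 
 * q13   q13  q14 
 * q14   q14  q14 
(> = start, * = accepting)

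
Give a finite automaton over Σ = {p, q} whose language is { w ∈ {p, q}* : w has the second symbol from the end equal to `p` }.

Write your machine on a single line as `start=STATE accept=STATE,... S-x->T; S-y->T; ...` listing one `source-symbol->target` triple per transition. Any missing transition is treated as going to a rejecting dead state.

A DFA must remember the last 2 symbols (since which symbol is second-to-last isn't known until the input ends). Use one state per possible window of the last ≤2 symbols; accept from those whose window starts with `p`.
7 states suffice.
        p   q  
>  S0   S1  S2 
   S1   S3  S4 
   S2   S5  S6 
 * S3   S3  S4 
 * S4   S5  S6 
   S5   S3  S4 
   S6   S5  S6 
(> = start, * = accepting)

start=S0; accept=S3,S4; S0-p->S1; S0-q->S2; S1-p->S3; S1-q->S4; S2-p->S5; S2-q->S6; S3-p->S3; S3-q->S4; S4-p->S5; S4-q->S6; S5-p->S3; S5-q->S4; S6-p->S5; S6-q->S6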